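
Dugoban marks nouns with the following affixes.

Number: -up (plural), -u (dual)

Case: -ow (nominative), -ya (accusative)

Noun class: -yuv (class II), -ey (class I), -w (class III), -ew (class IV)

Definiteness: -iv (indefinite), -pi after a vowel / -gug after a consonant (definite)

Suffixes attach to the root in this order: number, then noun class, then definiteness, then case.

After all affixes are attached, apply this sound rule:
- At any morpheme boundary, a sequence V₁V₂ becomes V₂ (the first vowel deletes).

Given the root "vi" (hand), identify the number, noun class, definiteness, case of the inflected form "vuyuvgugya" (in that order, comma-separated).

Segment: vi-u-yuv-gug-ya.
number: -u → dual.
noun class: -yuv → class II.
definiteness: -pi/gug → definite.
case: -ya → accusative.

dual, class II, definite, accusative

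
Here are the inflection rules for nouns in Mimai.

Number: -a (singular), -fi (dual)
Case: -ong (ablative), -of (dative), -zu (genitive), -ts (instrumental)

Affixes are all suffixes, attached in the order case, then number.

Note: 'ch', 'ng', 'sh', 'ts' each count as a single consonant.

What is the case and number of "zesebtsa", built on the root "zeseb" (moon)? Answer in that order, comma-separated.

Segment: zeseb-ts-a.
case: -ts → instrumental.
number: -a → singular.

instrumental, singular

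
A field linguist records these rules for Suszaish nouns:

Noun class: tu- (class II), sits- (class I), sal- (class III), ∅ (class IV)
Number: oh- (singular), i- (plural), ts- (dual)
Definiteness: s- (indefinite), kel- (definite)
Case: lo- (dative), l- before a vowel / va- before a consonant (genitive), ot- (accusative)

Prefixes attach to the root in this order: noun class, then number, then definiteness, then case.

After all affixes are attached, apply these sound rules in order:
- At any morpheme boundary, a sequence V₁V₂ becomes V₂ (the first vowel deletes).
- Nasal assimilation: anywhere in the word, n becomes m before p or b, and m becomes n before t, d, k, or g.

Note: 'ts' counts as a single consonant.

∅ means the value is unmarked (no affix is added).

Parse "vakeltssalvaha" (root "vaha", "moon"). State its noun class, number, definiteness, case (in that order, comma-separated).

class III, dual, definite, genitive

Segment: va-kel-ts-sal-vaha.
noun class: sal- → class III.
number: ts- → dual.
definiteness: kel- → definite.
case: l/va- → genitive.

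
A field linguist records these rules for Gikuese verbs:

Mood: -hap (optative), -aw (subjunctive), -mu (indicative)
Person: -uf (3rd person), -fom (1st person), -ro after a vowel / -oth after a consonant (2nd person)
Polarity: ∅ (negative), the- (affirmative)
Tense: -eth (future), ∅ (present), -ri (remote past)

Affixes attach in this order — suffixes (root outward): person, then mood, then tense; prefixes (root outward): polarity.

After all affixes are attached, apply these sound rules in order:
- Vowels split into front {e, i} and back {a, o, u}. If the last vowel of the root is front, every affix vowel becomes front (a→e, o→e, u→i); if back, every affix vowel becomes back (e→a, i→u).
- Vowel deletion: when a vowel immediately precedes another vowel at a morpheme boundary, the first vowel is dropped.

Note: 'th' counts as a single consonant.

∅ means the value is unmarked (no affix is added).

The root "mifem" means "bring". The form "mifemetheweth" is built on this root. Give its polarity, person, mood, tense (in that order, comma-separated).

negative, 2nd person, subjunctive, future

Segment: mifem-oth-aw-eth.
polarity: ∅ → negative.
person: -ro/oth → 2nd person.
mood: -aw → subjunctive.
tense: -eth → future.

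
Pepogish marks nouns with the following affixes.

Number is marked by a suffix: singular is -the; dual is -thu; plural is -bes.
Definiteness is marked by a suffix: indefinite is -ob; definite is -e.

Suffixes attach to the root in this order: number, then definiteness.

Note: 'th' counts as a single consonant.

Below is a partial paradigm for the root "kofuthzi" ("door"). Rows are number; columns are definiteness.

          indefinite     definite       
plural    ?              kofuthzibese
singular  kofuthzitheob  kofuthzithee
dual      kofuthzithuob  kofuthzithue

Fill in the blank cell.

Attach number plural -bes → kofuthzibes.
Attach definiteness indefinite -ob → kofuthzibesob.

kofuthzibesob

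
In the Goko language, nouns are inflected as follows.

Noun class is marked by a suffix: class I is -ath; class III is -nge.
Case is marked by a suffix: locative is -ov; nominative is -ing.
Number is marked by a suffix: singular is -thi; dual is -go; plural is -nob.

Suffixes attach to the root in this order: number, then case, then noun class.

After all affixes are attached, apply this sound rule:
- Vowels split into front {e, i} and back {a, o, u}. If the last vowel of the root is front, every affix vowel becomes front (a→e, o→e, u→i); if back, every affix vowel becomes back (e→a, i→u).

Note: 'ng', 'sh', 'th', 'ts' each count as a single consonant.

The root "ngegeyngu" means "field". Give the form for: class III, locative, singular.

ngegeynguthuovnga

Attach number singular -thi → ngegeynguthi.
Attach case locative -ov → ngegeynguthiov.
Attach noun class class III -nge → ngegeynguthiovnge.
Apply vowel harmony: ngegeynguthiovnge → ngegeynguthuovnga.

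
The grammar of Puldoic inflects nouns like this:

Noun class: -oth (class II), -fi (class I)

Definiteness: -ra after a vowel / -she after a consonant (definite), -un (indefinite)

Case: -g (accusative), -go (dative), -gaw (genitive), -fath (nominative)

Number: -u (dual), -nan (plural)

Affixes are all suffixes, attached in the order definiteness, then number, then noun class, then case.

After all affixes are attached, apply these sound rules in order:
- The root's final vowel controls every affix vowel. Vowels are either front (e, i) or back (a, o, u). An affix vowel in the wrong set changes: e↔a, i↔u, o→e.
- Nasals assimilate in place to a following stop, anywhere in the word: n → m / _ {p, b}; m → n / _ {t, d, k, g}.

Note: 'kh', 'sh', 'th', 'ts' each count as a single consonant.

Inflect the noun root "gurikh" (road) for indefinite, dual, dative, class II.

Attach definiteness indefinite -un → gurikhun.
Attach number dual -u → gurikhunu.
Attach noun class class II -oth → gurikhunuoth.
Attach case dative -go → gurikhunuothgo.
Apply vowel harmony: gurikhunuothgo → gurikhiniethge.
Nasal assimilation: no change.

gurikhiniethge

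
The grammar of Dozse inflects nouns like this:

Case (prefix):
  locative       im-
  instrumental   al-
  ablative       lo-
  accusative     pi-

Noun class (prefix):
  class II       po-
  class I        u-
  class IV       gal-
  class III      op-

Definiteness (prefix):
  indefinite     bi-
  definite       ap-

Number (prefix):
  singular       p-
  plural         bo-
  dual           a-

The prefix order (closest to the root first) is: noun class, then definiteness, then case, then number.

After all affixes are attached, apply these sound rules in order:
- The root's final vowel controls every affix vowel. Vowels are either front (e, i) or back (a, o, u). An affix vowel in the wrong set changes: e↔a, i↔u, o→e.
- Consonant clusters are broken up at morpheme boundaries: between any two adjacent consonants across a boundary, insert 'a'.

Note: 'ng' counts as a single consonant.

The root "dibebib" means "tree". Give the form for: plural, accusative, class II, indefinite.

Attach noun class class II po- → podibebib.
Attach definiteness indefinite bi- → bipodibebib.
Attach case accusative pi- → pibipodibebib.
Attach number plural bo- → bopibipodibebib.
Apply vowel harmony: bopibipodibebib → bepibipedibebib.
Epenthesis: no change.

bepibipedibebib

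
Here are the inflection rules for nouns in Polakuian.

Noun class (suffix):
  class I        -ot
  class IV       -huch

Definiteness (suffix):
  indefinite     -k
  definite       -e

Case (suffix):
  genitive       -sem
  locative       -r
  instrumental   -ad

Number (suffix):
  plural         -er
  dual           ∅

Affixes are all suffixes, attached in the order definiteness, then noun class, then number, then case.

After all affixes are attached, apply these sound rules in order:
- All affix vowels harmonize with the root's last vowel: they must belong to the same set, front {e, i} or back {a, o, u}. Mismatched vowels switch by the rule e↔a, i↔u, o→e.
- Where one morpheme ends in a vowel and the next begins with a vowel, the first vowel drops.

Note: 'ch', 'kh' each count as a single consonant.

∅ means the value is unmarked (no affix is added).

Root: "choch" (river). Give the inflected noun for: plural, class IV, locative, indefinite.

Attach definiteness indefinite -k → chochk.
Attach noun class class IV -huch → chochkhuch.
Attach number plural -er → chochkhucher.
Attach case locative -r → chochkhucherr.
Apply vowel harmony: chochkhucherr → chochkhucharr.
Vowel deletion: no change.

chochkhucharr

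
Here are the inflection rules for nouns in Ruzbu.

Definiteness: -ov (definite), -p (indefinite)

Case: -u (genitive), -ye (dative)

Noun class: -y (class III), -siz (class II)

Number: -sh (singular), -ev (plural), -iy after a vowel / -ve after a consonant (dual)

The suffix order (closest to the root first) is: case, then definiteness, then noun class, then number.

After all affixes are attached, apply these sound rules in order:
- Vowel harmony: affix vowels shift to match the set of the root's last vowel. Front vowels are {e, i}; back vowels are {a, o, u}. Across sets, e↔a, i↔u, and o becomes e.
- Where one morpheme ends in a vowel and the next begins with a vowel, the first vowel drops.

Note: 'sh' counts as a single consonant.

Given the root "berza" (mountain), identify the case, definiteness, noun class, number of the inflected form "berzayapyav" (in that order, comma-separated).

dative, indefinite, class III, plural

Segment: berza-ye-p-y-ev.
case: -ye → dative.
definiteness: -p → indefinite.
noun class: -y → class III.
number: -ev → plural.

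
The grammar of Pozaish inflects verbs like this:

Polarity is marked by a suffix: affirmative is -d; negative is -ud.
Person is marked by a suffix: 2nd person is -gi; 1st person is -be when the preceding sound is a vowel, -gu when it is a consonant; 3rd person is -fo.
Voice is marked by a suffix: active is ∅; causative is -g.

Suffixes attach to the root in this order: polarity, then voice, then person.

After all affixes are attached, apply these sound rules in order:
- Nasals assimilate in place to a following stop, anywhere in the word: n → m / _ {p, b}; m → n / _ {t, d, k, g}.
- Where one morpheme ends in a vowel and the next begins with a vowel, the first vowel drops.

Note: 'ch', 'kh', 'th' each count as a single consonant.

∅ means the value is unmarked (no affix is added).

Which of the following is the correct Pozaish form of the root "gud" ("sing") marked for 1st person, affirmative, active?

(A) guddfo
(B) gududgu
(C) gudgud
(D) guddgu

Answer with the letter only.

D

Attach polarity affirmative -d → gudd.
voice = active: zero marking, form stays gudd.
Attach person 1st person -gu (after consonant 'd') → guddgu.
Nasal assimilation: no change.
Vowel deletion: no change.
So the correct form is guddgu, option (D).
(A) guddfo is wrong: it uses 3rd person instead of 1st person for person.
(B) gududgu is wrong: it uses negative instead of affirmative for polarity.
(C) gudgud is wrong: it has the affixes in the wrong order.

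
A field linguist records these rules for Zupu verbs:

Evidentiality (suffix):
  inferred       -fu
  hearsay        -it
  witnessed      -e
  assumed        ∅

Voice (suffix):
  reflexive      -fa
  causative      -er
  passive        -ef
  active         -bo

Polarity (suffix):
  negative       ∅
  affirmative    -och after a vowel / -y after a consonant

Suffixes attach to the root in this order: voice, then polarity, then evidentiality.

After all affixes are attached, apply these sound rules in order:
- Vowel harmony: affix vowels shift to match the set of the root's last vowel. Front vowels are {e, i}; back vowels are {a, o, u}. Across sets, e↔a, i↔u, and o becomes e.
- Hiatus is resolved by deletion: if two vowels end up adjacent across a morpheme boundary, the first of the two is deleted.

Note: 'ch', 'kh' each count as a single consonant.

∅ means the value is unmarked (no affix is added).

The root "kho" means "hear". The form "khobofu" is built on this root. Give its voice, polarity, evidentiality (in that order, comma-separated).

active, negative, inferred

Segment: kho-bo-fu.
voice: -bo → active.
polarity: ∅ → negative.
evidentiality: -fu → inferred.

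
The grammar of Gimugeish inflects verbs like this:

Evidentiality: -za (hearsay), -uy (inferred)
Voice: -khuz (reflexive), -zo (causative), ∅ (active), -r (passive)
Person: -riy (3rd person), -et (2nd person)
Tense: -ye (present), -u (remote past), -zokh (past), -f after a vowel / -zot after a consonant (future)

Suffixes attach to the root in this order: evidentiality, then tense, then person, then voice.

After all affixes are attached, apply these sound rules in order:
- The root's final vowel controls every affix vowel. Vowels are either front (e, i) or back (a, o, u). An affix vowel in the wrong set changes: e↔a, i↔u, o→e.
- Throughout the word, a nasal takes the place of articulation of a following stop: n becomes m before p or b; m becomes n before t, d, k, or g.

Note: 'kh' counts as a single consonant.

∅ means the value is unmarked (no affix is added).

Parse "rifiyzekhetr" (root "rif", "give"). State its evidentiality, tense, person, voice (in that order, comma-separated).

inferred, past, 2nd person, passive

Segment: rif-uy-zokh-et-r.
evidentiality: -uy → inferred.
tense: -zokh → past.
person: -et → 2nd person.
voice: -r → passive.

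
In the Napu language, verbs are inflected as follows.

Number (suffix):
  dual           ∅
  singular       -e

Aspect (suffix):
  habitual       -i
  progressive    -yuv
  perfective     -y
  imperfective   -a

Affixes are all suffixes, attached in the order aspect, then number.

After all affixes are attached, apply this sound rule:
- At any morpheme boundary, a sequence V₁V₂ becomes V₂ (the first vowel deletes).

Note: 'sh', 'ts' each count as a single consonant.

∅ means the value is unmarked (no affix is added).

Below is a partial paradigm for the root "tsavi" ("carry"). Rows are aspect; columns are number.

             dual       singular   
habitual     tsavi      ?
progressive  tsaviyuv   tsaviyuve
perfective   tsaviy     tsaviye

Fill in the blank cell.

Attach aspect habitual -i → tsavii.
Attach number singular -e → tsaviie.
Apply vowel deletion: tsaviie → tsave.

tsave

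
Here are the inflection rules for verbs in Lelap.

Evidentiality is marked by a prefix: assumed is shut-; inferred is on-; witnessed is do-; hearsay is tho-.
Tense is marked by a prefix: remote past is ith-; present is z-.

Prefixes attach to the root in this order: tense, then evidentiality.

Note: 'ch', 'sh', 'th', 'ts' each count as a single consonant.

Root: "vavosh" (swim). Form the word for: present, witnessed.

dozvavosh

Attach tense present z- → zvavosh.
Attach evidentiality witnessed do- → dozvavosh.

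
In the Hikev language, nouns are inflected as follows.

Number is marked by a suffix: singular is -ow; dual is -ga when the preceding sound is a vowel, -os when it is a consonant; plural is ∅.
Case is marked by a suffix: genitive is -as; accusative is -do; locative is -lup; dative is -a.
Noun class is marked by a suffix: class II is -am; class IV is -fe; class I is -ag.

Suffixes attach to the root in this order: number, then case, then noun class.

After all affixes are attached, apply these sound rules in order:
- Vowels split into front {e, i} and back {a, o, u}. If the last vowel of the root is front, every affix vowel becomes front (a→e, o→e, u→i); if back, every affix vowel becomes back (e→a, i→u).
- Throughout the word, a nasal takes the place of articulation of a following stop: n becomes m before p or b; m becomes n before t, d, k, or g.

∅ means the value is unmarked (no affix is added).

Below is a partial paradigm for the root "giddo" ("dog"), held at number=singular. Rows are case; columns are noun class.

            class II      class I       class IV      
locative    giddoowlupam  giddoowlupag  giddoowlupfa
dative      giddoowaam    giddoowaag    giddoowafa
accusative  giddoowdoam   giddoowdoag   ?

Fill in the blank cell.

giddoowdofa

Attach number singular -ow → giddoow.
Attach case accusative -do → giddoowdo.
Attach noun class class IV -fe → giddoowdofe.
Apply vowel harmony: giddoowdofe → giddoowdofa.
Nasal assimilation: no change.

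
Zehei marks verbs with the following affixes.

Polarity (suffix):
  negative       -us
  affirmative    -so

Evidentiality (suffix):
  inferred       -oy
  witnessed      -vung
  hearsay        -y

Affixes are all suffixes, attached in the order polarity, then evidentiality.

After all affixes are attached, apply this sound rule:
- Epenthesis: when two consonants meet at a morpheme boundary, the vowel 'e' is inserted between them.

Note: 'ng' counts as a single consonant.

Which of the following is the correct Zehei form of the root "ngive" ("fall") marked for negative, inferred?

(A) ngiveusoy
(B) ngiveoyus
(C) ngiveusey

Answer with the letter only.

Attach polarity negative -us → ngiveus.
Attach evidentiality inferred -oy → ngiveusoy.
Epenthesis: no change.
So the correct form is ngiveusoy, option (A).
(C) ngiveusey is wrong: it uses hearsay instead of inferred for evidentiality.
(B) ngiveoyus is wrong: it has the affixes in the wrong order.

A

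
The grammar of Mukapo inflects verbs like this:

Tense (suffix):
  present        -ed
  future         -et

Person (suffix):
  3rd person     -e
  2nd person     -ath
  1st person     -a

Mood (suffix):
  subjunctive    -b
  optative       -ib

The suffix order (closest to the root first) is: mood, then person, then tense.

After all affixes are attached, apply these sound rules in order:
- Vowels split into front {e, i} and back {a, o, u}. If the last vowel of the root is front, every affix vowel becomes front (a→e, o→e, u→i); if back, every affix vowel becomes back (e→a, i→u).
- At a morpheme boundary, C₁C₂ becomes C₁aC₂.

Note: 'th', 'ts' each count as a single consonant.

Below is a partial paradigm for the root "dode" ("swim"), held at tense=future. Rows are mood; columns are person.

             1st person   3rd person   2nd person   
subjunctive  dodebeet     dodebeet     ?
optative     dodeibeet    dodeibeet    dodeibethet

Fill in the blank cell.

dodebethet

Attach mood subjunctive -b → dodeb.
Attach person 2nd person -ath → dodebath.
Attach tense future -et → dodebathet.
Apply vowel harmony: dodebathet → dodebethet.
Epenthesis: no change.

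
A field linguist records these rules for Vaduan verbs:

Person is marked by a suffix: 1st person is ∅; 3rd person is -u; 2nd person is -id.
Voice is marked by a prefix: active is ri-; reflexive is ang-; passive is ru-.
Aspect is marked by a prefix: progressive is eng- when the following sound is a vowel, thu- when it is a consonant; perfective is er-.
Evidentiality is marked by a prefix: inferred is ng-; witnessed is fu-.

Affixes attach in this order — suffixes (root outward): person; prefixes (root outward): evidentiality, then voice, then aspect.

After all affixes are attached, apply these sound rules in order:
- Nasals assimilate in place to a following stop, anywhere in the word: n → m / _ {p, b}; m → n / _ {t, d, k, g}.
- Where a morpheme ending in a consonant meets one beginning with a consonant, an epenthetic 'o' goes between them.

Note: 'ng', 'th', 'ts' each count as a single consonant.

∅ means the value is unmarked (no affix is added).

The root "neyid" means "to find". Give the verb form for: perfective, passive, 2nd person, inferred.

erorungoneyidid

Attach person 2nd person -id → neyidid.
Attach evidentiality inferred ng- → ngneyidid.
Attach voice passive ru- → rungneyidid.
Attach aspect perfective er- → errungneyidid.
Nasal assimilation: no change.
Apply epenthesis: errungneyidid → erorungoneyidid.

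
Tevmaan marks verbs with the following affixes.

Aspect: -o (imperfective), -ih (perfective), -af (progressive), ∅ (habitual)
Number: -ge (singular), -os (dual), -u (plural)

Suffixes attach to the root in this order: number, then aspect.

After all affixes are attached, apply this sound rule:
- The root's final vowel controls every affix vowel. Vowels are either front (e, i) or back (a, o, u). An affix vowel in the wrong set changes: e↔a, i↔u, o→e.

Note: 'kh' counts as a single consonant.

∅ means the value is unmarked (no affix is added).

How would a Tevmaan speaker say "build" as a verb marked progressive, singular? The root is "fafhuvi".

fafhuvigeef

Attach number singular -ge → fafhuvige.
Attach aspect progressive -af → fafhuvigeaf.
Apply vowel harmony: fafhuvigeaf → fafhuvigeef.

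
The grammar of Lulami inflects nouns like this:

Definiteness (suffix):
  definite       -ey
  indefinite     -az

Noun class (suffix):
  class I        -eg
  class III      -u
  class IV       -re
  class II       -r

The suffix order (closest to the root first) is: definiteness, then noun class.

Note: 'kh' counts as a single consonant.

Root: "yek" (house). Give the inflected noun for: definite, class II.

yekeyr

Attach definiteness definite -ey → yekey.
Attach noun class class II -r → yekeyr.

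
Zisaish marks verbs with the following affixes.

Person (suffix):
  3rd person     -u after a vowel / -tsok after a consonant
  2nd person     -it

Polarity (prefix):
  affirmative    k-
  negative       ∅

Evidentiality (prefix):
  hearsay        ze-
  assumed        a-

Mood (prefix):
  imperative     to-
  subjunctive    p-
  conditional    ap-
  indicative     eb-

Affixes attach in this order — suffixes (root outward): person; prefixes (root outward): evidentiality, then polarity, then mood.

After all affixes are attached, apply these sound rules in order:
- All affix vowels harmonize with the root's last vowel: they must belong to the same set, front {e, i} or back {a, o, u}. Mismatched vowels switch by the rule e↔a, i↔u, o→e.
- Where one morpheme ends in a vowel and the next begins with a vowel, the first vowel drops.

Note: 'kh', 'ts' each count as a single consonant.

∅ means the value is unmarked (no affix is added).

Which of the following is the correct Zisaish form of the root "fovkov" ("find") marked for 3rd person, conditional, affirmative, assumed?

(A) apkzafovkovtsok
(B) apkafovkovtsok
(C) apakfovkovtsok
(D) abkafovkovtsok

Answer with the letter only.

B

Attach person 3rd person -tsok (after consonant 'v') → fovkovtsok.
Attach evidentiality assumed a- → afovkovtsok.
Attach polarity affirmative k- → kafovkovtsok.
Attach mood conditional ap- → apkafovkovtsok.
Vowel harmony: no change.
Vowel deletion: no change.
So the correct form is apkafovkovtsok, option (B).
(A) apkzafovkovtsok is wrong: it uses hearsay instead of assumed for evidentiality.
(C) apakfovkovtsok is wrong: it has the affixes in the wrong order.
(D) abkafovkovtsok is wrong: it uses indicative instead of conditional for mood.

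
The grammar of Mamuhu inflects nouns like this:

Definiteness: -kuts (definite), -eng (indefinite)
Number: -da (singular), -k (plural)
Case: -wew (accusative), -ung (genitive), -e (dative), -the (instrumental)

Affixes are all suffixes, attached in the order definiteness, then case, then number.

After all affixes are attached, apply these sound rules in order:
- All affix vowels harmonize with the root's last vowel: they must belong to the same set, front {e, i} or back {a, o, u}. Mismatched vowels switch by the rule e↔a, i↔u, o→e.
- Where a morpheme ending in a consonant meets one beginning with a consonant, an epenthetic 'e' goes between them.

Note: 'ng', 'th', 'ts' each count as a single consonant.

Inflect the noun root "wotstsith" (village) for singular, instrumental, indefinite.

wotstsithengethede

Attach definiteness indefinite -eng → wotstsitheng.
Attach case instrumental -the → wotstsithengthe.
Attach number singular -da → wotstsithengtheda.
Apply vowel harmony: wotstsithengtheda → wotstsithengthede.
Apply epenthesis: wotstsithengthede → wotstsithengethede.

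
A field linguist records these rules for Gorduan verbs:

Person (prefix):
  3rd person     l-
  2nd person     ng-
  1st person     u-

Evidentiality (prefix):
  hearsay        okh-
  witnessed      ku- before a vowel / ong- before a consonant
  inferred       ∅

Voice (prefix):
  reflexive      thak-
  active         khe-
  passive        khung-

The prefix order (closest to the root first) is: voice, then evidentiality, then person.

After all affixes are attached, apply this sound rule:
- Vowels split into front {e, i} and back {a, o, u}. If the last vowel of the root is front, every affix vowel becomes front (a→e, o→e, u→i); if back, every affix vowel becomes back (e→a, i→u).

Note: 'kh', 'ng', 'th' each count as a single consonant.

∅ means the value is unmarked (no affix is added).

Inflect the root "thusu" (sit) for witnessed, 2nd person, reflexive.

Attach voice reflexive thak- → thakthusu.
Attach evidentiality witnessed ong- (before consonant 'th') → ongthakthusu.
Attach person 2nd person ng- → ngongthakthusu.
Vowel harmony: no change.

ngongthakthusu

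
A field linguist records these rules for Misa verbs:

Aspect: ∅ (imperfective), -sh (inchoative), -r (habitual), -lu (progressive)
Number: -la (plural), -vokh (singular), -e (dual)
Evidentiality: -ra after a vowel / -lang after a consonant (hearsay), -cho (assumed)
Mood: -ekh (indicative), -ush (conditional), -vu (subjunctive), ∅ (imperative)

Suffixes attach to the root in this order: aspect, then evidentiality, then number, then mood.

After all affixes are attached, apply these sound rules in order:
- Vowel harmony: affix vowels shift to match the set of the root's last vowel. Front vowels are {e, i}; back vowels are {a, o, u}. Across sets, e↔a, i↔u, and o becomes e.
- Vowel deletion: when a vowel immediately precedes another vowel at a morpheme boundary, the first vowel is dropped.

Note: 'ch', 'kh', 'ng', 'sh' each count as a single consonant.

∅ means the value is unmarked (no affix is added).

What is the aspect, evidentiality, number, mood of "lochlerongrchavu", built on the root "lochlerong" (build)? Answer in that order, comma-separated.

Segment: lochlerong-r-cho-e-vu.
aspect: -r → habitual.
evidentiality: -cho → assumed.
number: -e → dual.
mood: -vu → subjunctive.

habitual, assumed, dual, subjunctive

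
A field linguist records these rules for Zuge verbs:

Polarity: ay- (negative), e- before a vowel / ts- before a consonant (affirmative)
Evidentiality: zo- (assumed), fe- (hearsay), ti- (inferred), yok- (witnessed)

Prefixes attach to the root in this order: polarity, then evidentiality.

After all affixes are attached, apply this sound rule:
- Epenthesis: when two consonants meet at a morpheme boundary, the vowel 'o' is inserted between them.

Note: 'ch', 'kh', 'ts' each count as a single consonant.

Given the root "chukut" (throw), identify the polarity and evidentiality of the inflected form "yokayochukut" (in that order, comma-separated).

negative, witnessed

Segment: yok-ay-chukut.
polarity: ay- → negative.
evidentiality: yok- → witnessed.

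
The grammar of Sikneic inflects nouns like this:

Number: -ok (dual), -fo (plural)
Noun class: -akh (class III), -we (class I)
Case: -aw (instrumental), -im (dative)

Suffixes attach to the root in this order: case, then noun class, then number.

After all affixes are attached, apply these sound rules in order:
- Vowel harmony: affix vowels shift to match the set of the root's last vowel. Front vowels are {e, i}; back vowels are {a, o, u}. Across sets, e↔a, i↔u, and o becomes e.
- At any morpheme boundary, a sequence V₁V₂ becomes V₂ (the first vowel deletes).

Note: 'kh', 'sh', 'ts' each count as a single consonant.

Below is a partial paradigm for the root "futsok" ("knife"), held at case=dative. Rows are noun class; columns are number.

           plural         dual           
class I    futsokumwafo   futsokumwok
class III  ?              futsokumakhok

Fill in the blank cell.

futsokumakhfo

Attach case dative -im → futsokim.
Attach noun class class III -akh → futsokimakh.
Attach number plural -fo → futsokimakhfo.
Apply vowel harmony: futsokimakhfo → futsokumakhfo.
Vowel deletion: no change.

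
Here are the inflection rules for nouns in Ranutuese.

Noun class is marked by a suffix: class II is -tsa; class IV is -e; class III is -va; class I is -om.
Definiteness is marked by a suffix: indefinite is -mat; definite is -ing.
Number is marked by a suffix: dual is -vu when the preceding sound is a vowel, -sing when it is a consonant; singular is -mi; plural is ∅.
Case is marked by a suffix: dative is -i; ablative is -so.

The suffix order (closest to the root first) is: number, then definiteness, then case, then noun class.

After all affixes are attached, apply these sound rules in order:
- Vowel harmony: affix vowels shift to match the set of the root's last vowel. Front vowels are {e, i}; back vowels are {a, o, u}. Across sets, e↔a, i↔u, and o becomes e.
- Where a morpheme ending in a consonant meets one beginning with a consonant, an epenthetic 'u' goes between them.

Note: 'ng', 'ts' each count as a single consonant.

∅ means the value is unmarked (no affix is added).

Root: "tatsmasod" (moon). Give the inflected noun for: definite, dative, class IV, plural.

number = plural: zero marking, form stays tatsmasod.
Attach definiteness definite -ing → tatsmasoding.
Attach case dative -i → tatsmasodingi.
Attach noun class class IV -e → tatsmasodingie.
Apply vowel harmony: tatsmasodingie → tatsmasodungua.
Epenthesis: no change.

tatsmasodungua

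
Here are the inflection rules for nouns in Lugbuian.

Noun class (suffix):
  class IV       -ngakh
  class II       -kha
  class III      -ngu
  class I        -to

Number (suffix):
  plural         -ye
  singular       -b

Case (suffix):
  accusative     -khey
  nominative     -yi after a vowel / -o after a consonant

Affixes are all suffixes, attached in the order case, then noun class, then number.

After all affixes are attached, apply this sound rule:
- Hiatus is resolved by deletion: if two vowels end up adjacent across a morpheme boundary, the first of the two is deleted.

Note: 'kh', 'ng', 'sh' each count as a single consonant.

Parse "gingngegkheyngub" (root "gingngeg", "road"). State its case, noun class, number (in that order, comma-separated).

accusative, class III, singular

Segment: gingngeg-khey-ngu-b.
case: -khey → accusative.
noun class: -ngu → class III.
number: -b → singular.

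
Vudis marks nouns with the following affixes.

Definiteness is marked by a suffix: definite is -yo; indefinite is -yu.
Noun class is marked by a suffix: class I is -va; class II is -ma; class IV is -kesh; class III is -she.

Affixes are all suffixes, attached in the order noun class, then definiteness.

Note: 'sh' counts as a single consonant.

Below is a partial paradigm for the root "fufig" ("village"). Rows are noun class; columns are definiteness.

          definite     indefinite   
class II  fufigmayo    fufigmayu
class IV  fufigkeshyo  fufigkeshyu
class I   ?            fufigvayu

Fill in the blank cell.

Attach noun class class I -va → fufigva.
Attach definiteness definite -yo → fufigvayo.

fufigvayo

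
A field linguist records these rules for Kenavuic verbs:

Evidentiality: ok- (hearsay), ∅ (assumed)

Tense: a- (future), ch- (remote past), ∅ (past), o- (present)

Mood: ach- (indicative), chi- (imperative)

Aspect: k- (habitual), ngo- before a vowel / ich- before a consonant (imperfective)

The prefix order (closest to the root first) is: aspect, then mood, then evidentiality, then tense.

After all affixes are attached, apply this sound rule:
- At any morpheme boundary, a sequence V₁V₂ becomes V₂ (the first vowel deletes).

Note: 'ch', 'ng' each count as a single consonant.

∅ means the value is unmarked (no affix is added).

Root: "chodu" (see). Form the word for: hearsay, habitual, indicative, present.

okachkchodu

Attach aspect habitual k- → kchodu.
Attach mood indicative ach- → achkchodu.
Attach evidentiality hearsay ok- → okachkchodu.
Attach tense present o- → ookachkchodu.
Apply vowel deletion: ookachkchodu → okachkchodu.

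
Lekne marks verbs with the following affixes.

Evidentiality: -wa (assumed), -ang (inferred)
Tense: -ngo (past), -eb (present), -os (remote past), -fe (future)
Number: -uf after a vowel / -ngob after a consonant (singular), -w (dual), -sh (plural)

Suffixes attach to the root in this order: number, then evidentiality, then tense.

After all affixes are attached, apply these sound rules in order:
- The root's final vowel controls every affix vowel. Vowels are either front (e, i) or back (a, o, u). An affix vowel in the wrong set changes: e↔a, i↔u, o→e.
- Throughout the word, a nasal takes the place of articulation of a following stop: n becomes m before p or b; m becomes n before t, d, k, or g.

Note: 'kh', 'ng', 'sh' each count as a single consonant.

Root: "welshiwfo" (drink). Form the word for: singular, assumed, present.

welshiwfoufwaab

Attach number singular -uf (after vowel 'o') → welshiwfouf.
Attach evidentiality assumed -wa → welshiwfoufwa.
Attach tense present -eb → welshiwfoufwaeb.
Apply vowel harmony: welshiwfoufwaeb → welshiwfoufwaab.
Nasal assimilation: no change.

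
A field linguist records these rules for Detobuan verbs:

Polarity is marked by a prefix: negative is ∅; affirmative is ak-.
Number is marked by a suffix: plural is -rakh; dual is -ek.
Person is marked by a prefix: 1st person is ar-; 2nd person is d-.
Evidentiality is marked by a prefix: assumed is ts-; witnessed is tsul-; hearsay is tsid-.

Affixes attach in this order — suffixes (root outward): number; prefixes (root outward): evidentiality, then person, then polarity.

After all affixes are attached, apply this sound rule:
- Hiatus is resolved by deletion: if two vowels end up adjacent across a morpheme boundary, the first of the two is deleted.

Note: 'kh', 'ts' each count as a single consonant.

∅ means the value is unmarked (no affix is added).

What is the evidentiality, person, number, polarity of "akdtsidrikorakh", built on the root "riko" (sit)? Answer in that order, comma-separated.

hearsay, 2nd person, plural, affirmative

Segment: ak-d-tsid-riko-rakh.
evidentiality: tsid- → hearsay.
person: d- → 2nd person.
number: -rakh → plural.
polarity: ak- → affirmative.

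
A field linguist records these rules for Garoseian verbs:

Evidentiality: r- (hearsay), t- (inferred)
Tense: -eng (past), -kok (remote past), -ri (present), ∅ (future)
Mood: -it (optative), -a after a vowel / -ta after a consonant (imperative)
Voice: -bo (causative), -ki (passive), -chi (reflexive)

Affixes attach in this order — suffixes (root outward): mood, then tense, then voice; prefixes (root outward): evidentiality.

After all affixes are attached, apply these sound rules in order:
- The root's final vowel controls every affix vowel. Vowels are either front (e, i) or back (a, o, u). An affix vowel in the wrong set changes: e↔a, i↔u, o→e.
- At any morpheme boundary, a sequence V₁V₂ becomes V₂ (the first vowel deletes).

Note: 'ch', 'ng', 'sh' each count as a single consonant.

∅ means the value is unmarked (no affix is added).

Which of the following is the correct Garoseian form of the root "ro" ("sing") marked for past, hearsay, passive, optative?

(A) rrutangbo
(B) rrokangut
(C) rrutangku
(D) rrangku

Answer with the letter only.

C

Attach mood optative -it → roit.
Attach evidentiality hearsay r- → rroit.
Attach tense past -eng → rroiteng.
Attach voice passive -ki → rroitengki.
Apply vowel harmony: rroitengki → rroutangku.
Apply vowel deletion: rroutangku → rrutangku.
So the correct form is rrutangku, option (C).
(D) rrangku is wrong: it uses imperative instead of optative for mood.
(A) rrutangbo is wrong: it uses causative instead of passive for voice.
(B) rrokangut is wrong: it has the affixes in the wrong order.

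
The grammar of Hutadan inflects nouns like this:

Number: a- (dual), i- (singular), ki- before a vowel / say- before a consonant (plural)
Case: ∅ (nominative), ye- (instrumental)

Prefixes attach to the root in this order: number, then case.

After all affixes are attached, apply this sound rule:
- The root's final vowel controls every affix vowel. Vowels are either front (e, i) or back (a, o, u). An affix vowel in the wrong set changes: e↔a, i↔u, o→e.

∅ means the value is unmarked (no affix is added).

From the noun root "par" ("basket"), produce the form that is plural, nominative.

saypar

Attach number plural say- (before consonant 'p') → saypar.
case = nominative: zero marking, form stays saypar.
Vowel harmony: no change.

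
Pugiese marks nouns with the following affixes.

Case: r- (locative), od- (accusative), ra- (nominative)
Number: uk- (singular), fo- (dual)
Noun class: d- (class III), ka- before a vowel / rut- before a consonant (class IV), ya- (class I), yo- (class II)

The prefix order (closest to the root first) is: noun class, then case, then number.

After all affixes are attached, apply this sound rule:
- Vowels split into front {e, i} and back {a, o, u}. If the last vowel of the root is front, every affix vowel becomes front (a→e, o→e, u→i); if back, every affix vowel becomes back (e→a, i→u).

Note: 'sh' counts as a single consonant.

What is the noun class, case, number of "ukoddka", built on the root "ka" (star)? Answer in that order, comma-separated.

class III, accusative, singular

Segment: uk-od-d-ka.
noun class: d- → class III.
case: od- → accusative.
number: uk- → singular.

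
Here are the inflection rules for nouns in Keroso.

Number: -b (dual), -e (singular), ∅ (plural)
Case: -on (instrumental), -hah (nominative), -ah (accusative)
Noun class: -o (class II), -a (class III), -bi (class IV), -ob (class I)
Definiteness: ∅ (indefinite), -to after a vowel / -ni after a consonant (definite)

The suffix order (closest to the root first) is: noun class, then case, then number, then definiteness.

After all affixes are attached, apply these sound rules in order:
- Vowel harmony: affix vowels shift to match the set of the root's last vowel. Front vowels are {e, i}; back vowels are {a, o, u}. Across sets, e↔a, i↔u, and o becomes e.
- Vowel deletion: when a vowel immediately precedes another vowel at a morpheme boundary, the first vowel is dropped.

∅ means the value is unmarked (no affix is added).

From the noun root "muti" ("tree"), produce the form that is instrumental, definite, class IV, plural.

Attach noun class class IV -bi → mutibi.
Attach case instrumental -on → mutibion.
number = plural: zero marking, form stays mutibion.
Attach definiteness definite -ni (after consonant 'n') → mutibionni.
Apply vowel harmony: mutibionni → mutibienni.
Apply vowel deletion: mutibienni → mutibenni.

mutibenni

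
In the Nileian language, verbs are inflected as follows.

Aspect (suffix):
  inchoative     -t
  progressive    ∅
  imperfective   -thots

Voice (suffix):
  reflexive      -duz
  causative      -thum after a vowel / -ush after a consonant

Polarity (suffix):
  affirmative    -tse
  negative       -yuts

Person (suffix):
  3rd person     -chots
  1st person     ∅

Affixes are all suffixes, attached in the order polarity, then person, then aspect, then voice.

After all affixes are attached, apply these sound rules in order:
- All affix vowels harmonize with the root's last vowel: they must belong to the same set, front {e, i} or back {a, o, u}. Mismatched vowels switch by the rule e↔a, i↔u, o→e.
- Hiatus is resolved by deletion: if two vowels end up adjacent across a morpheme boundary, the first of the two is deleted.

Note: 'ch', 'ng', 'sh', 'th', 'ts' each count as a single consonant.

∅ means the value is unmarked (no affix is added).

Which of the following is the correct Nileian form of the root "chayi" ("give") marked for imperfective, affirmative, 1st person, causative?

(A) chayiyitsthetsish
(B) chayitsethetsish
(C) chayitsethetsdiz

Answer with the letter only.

Attach polarity affirmative -tse → chayitse.
person = 1st person: zero marking, form stays chayitse.
Attach aspect imperfective -thots → chayitsethots.
Attach voice causative -ush (after consonant 'ts') → chayitsethotsush.
Apply vowel harmony: chayitsethotsush → chayitsethetsish.
Vowel deletion: no change.
So the correct form is chayitsethetsish, option (B).
(C) chayitsethetsdiz is wrong: it uses reflexive instead of causative for voice.
(A) chayiyitsthetsish is wrong: it uses negative instead of affirmative for polarity.

B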